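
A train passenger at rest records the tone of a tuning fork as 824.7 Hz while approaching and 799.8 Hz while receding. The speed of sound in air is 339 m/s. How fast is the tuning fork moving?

f₁/f₂ = (v + v_s)/(v − v_s), so v_s = v · (f₁ − f₂)/(f₁ + f₂).
v_s = 339 × (824.7 − 799.8)/(824.7 + 799.8) = 339 × 24.9/1624.5 ≈ 5.2 m/s.

5.2 m/s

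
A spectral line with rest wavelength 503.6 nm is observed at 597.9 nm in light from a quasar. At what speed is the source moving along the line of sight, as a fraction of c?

0.170

λ'/λ₀ = 1.1873 > 1 (redshift), so the source is receding.
λ'/λ₀ = √((1 + β)/(1 − β)) for a receding source ⇒ β = (r² − 1)/(r² + 1) with r = λ'/λ₀.
β = (1.4096 − 1)/(1.4096 + 1) ≈ 0.170.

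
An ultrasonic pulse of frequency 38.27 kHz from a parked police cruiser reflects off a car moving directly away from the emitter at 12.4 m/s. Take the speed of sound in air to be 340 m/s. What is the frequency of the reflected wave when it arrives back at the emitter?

At the car (a moving observer), f₁ = f₀ · (v − u)/v = 38.27 × 327.6/340 ≈ 36.9 kHz.
The reflection then acts as a moving source: f₂ = f₁ · v/(v + u) ≈ 35.6 kHz.
Equivalently f₂ = f₀ · (v − u)/(v + u).

35.6 kHz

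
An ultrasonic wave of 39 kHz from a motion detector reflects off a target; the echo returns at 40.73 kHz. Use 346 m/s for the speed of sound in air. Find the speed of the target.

7.5 m/s

Double Doppler shift off a moving reflector: f₂ = f₀ · (v + u)/(v − u) (u > 0 toward emitter).
Rearranging, u = v · (f₂ − f₀)/(f₂ + f₀) = 346 × 1.73/79.73 ≈ 7.5 m/s.
So the target is moving at 7.5 m/s toward the emitter.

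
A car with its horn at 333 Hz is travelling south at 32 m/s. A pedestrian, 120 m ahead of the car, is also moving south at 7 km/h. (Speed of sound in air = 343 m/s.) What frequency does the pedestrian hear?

365 Hz

7 km/h = 1.944 m/s.
The pedestrian is ahead, so the car is moving toward it while the pedestrian is moving away from the car.
With source approaching and observer receding, f' = f · (v − v_o)/(v − v_s).
f' = 333 × (343 − 1.944)/(343 − 32) = 333 × 341.06/311 ≈ 365 Hz.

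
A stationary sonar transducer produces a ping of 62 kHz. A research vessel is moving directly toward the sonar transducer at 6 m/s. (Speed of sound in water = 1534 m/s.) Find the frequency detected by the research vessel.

62.2 kHz

Only the observer moves, toward the source, so f' = f · (v + v_o)/v.
f' = 62 × (1534 + 6)/1534 = 62 × 1540/1534 ≈ 62.2 kHz.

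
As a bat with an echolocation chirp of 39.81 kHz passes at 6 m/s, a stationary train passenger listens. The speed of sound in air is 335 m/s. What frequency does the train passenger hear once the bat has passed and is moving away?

39.1 kHz

Receding: f₂ = f · v/(v + v_s) = 39.81 × 335/341 ≈ 39.1 kHz.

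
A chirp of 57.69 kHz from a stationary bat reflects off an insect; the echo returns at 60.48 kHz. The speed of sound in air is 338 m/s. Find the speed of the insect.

8.0 m/s

Double Doppler shift off a moving reflector: f₂ = f₀ · (v + u)/(v − u) (u > 0 toward emitter).
Rearranging, u = v · (f₂ − f₀)/(f₂ + f₀) = 338 × 2.79/118.17 ≈ 8.0 m/s.
So the insect is moving at 8.0 m/s toward the emitter.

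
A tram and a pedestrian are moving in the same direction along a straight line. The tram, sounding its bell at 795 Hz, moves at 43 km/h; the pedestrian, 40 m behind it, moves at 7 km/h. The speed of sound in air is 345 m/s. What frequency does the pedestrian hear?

773 Hz

43 km/h = 11.94 m/s; 7 km/h = 1.944 m/s.
The pedestrian is behind, so the tram is moving away from it while the pedestrian is moving toward the tram.
General Doppler shift: f' = f · (v + v_o)/(v + v_s).
f' = 795 × (345 + 1.944)/(345 + 11.94) = 795 × 346.94/356.94 ≈ 773 Hz.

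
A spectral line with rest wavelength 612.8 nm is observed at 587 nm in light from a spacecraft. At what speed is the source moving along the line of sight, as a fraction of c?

0.043

λ'/λ₀ = 0.9579 < 1 (blueshift), so the source is approaching.
λ'/λ₀ = √((1 − β)/(1 + β)) for an approaching source ⇒ β = (1 − r²)/(1 + r²) with r = λ'/λ₀.
β = (1 − 0.9176)/(1 + 0.9176) ≈ 0.043.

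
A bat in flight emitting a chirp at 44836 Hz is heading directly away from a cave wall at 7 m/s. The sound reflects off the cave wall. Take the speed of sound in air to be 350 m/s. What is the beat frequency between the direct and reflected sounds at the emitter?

1758 Hz

The cave wall receives the sound from a moving source: f₁ = f₀ · v/(v + v_e) = 44836 × 350/357 ≈ 43957 Hz.
On the return leg the bat in flight is a moving observer: f₂ = f₁ · (v − v_e)/v = 43957 × 343/350 ≈ 43078 Hz.
Equivalently f₂ = f₀ · (v − v_e)/(v + v_e).
Beat against the emitted tone: |f₂ − f₀| = 2v_e·f₀/(v + v_e) = 2 × 7 × 44836/357 ≈ 1758 Hz.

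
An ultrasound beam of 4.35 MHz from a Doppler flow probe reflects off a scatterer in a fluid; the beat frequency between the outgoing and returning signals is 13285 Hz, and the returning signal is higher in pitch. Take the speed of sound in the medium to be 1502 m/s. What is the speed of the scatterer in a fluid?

Double Doppler shift off a moving reflector: f₂ = f₀ · (v + u)/(v − u) (u > 0 toward emitter).
Returning signal is higher, so f₂ = f₀ + Δf = 4350000 + 13285 = 4363285 Hz.
Rearranging, u = v · (f₂ − f₀)/(f₂ + f₀) = 1502 × 13285/8713285 ≈ 2.29 m/s.
So the scatterer in a fluid is moving at 2.29 m/s toward the emitter.

2.29 m/s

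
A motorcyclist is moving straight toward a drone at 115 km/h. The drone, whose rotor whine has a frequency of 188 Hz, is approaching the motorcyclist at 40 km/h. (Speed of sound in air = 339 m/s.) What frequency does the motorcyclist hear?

40 km/h = 11.11 m/s; 115 km/h = 31.94 m/s.
Both move, so f' = f · (v + v_o)/(v − v_s).
f' = 188 × (339 + 31.94)/(339 − 11.11) = 188 × 370.94/327.89 ≈ 213 Hz.

213 Hz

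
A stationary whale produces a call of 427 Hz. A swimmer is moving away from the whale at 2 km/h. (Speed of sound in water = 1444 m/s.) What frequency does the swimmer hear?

2 km/h = 0.5556 m/s.
Moving observer, stationary source: f' = f · (v − v_o)/v.
f' = 427 × (1444 − 0.5556)/1444 = 427 × 1443.4/1444 ≈ 427 Hz.

427 Hz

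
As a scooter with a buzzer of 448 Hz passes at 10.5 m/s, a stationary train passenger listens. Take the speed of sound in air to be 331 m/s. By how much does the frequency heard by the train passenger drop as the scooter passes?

Approaching: f₁ = f · v/(v − v_s) = 448 × 331/320.5 ≈ 462.7 Hz.
Receding: f₂ = f · v/(v + v_s) = 448 × 331/341.5 ≈ 434.2 Hz.
Drop: f₁ − f₂ = 2f·v·v_s/(v² − v_s²) = 2 × 448 × 331 × 10.5/(331² − 10.5²) ≈ 28.5 Hz.

28.5 Hz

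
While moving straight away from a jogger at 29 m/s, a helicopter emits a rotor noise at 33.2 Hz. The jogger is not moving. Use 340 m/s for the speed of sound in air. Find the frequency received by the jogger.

30.6 Hz

Only the source moves, away from the listener, so f' = f · v/(v + v_s).
f' = 33.2 × 340/(340 + 29) = 33.2 × 340/369 ≈ 30.6 Hz.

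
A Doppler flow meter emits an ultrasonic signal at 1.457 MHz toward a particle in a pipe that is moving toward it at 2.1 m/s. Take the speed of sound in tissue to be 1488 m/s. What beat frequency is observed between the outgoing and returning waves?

The particle in a pipe first receives the wave as a moving observer: f₁ = f₀ · (v + u)/v = 1.457 × (1488 + 2.1)/1488 ≈ 1.45906 MHz.
On reflection it acts as a source moving toward the stationary detector: f₂ = f₁ · v/(v − u) = 1.45906 × 1488/1485.9 ≈ 1.46112 MHz.
Equivalently f₂ = f₀ · (v + u)/(v − u).
Beat frequency (with f₀ = 1457000 Hz): |f₂ − f₀| = 2u·f₀/(v − u) = 2 × 2.1 × 1457000/1485.9 ≈ 4118 Hz.

4118 Hz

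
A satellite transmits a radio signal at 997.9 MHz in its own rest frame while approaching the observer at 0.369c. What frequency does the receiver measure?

1469.9 MHz

Relativistic Doppler for frequency: f' = f₀ · √((1 + β)/(1 − β)).
f' = 997.9 × √(1.3690/0.6310) = 997.9 × 1.47295 ≈ 1469.9 MHz.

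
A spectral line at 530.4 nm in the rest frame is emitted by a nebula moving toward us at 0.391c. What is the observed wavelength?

351.0 nm

Relativistic Doppler for wavelength: λ' = λ₀ · √((1 − β)/(1 + β)).
λ' = 530.4 × √(0.6090/1.3910) = 530.4 × 0.66168 ≈ 351.0 nm.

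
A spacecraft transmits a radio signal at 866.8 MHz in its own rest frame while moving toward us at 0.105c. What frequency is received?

Relativistic Doppler for frequency: f' = f₀ · √((1 + β)/(1 − β)).
f' = 866.8 × √(1.1050/0.8950) = 866.8 × 1.11114 ≈ 963.1 MHz.

963.1 MHz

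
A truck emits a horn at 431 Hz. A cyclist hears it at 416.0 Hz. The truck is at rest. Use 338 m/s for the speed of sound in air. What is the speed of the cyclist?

f' < f, so the cyclist is receding.
f' = f · (v − v_o)/v ⇒ v_o = v · |f'/f − 1|.
v_o = 338 × |416.0/431 − 1| = 338 × 0.0348 ≈ 11.8 m/s.

11.8 m/s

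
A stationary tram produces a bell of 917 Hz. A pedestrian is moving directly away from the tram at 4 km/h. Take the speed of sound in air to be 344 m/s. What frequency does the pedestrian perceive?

4 km/h = 1.111 m/s.
Moving observer, stationary source: f' = f · (v − v_o)/v.
f' = 917 × (344 − 1.111)/344 = 917 × 342.89/344 ≈ 914 Hz.

914 Hz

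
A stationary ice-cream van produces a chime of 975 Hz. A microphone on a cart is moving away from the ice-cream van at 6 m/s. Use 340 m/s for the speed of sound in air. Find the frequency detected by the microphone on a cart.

958 Hz

Moving observer, stationary source: f' = f · (v − v_o)/v.
f' = 975 × (340 − 6)/340 = 975 × 334/340 ≈ 958 Hz.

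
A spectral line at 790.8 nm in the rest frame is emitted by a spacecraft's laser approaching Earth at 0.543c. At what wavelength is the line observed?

430.4 nm

Relativistic Doppler for wavelength: λ' = λ₀ · √((1 − β)/(1 + β)).
λ' = 790.8 × √(0.4570/1.5430) = 790.8 × 0.54422 ≈ 430.4 nm.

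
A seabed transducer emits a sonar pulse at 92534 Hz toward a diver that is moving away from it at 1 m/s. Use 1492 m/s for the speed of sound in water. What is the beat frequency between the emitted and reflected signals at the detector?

The diver first receives the wave as a moving observer: f₁ = f₀ · (v − u)/v = 92534 × (1492 − 1)/1492 ≈ 92472.0 Hz.
The reflection then acts as a moving source: f₂ = f₁ · v/(v + u) ≈ 92410.0 Hz.
Beat frequency: |f₂ − f₀| = 2u·f₀/(v + u) = 2 × 1 × 92534/1493 ≈ 124 Hz.

124 Hz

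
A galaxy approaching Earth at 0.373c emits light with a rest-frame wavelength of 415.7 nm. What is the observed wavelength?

280.9 nm

Relativistic Doppler for wavelength: λ' = λ₀ · √((1 − β)/(1 + β)).
λ' = 415.7 × √(0.6270/1.3730) = 415.7 × 0.67577 ≈ 280.9 nm.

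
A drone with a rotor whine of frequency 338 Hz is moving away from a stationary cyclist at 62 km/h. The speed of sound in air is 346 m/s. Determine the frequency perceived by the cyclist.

322 Hz

62 km/h = 17.22 m/s.
Moving source, stationary observer: f' = f · v/(v + v_s) since the source is receding.
f' = 338 × 346/(346 + 17.22) = 338 × 346/363.2 ≈ 322 Hz.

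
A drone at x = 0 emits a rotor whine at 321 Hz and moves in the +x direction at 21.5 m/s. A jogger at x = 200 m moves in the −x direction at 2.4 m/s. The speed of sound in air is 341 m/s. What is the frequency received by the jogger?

The observer lies on the +x side, so the source is heading toward the observer and the observer is heading toward the source.
General Doppler shift: f' = f · (v + v_o)/(v − v_s).
f' = 321 × (341 + 2.4)/(341 − 21.5) = 321 × 343.4/319.5 ≈ 345 Hz.

345 Hz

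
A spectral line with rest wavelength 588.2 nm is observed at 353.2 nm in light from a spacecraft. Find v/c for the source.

λ'/λ₀ = 0.6005 < 1 (blueshift), so the source is approaching.
λ'/λ₀ = √((1 − β)/(1 + β)) for an approaching source ⇒ β = (1 − r²)/(1 + r²) with r = λ'/λ₀.
β = (1 − 0.3606)/(1 + 0.3606) ≈ 0.470.

0.470c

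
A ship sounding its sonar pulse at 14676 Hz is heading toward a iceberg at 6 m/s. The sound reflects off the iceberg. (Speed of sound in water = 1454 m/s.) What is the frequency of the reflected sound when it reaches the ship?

The iceberg receives the sound from a moving source: f₁ = f₀ · v/(v − v_e) = 14676 × 1454/1448 ≈ 14737 Hz.
On the return leg the ship is a moving observer: f₂ = f₁ · (v + v_e)/v = 14737 × 1460/1454 ≈ 14798 Hz.

14798 Hz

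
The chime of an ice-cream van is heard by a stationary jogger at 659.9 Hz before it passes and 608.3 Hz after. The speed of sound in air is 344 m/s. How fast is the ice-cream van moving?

14.0 m/s

f₁/f₂ = (v + v_s)/(v − v_s), so v_s = v · (f₁ − f₂)/(f₁ + f₂).
v_s = 344 × (659.9 − 608.3)/(659.9 + 608.3) = 344 × 51.6/1268.2 ≈ 14.0 m/s.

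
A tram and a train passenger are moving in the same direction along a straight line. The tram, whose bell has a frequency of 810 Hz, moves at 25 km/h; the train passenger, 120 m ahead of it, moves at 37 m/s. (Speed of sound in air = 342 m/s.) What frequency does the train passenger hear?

737 Hz

25 km/h = 6.944 m/s.
The train passenger is ahead, so the tram is moving toward it while the train passenger is moving away from the tram.
With source approaching and observer receding, f' = f · (v − v_o)/(v − v_s).
f' = 810 × (342 − 37)/(342 − 6.944) = 810 × 305/335.06 ≈ 737 Hz.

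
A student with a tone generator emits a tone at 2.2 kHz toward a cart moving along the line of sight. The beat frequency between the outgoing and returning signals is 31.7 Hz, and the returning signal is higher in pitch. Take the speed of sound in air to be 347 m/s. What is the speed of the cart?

Double Doppler shift off a moving reflector: f₂ = f₀ · (v + u)/(v − u) (u > 0 toward emitter).
Returning signal is higher, so f₂ = f₀ + Δf = 2200 + 31.7 = 2231.7 Hz.
Rearranging, u = v · (f₂ − f₀)/(f₂ + f₀) = 347 × 31.7/4431.7 ≈ 2.48 m/s.
So the cart is moving at 2.48 m/s toward the emitter.

2.48 m/s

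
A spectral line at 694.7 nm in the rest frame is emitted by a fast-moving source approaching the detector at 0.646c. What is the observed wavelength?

Relativistic Doppler for wavelength: λ' = λ₀ · √((1 − β)/(1 + β)).
λ' = 694.7 × √(0.3540/1.6460) = 694.7 × 0.46375 ≈ 322.2 nm.

322.2 nm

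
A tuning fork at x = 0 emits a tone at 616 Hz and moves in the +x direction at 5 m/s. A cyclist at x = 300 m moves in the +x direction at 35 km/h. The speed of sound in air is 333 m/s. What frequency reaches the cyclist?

35 km/h = 9.722 m/s.
The observer lies on the +x side, so the source is heading toward the observer and the observer is heading away from the source.
With source approaching and observer receding, f' = f · (v − v_o)/(v − v_s).
f' = 616 × (333 − 9.722)/(333 − 5) = 616 × 323.28/328 ≈ 607 Hz.

607 Hz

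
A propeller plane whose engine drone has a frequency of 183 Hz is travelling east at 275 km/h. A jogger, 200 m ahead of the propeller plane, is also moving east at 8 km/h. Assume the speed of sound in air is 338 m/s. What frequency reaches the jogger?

235 Hz

275 km/h = 76.39 m/s; 8 km/h = 2.222 m/s.
The jogger is ahead, so the propeller plane is moving toward it while the jogger is moving away from the propeller plane.
With source approaching and observer receding, f' = f · (v − v_o)/(v − v_s).
f' = 183 × (338 − 2.222)/(338 − 76.39) = 183 × 335.78/261.61 ≈ 235 Hz.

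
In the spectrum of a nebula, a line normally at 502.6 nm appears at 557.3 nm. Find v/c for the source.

λ'/λ₀ = 1.1088 > 1 (redshift), so the source is receding.
λ'/λ₀ = √((1 + β)/(1 − β)) for a receding source ⇒ β = (r² − 1)/(r² + 1) with r = λ'/λ₀.
β = (1.2295 − 1)/(1.2295 + 1) ≈ 0.103.

0.103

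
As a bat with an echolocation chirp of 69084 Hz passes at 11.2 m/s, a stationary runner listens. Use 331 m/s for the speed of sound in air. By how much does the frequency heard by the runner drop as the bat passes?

4681 Hz

Approaching: f₁ = f · v/(v − v_s) = 69084 × 331/319.8 ≈ 71503 Hz.
Receding: f₂ = f · v/(v + v_s) = 69084 × 331/342.2 ≈ 66823 Hz.
Drop: f₁ − f₂ = 2f·v·v_s/(v² − v_s²) = 2 × 69084 × 331 × 11.2/(331² − 11.2²) ≈ 4681 Hz.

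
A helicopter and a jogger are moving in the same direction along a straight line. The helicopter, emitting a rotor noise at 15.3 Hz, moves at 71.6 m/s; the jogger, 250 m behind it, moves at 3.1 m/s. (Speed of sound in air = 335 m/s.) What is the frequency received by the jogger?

12.7 Hz

The jogger is behind, so the helicopter is moving away from it while the jogger is moving toward the helicopter.
Both move, so f' = f · (v + v_o)/(v + v_s).
f' = 15.3 × (335 + 3.1)/(335 + 71.6) = 15.3 × 338.1/406.6 ≈ 12.7 Hz.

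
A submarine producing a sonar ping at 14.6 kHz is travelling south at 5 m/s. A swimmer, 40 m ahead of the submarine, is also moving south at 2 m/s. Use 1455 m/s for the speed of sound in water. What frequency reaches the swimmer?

14.63 kHz

The swimmer is ahead, so the submarine is moving toward it while the swimmer is moving away from the submarine.
General Doppler shift: f' = f · (v − v_o)/(v − v_s).
f' = 14.6 × (1455 − 2)/(1455 − 5) = 14.6 × 1453/1450 ≈ 14.63 kHz.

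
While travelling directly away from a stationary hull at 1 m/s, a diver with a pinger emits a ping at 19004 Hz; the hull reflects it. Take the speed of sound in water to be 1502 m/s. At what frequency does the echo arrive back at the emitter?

18979 Hz

The hull receives the sound from a moving source: f₁ = f₀ · v/(v + v_e) = 19004 × 1502/1503 ≈ 18991 Hz.
On the return leg the diver with a pinger is a moving observer: f₂ = f₁ · (v − v_e)/v = 18991 × 1501/1502 ≈ 18979 Hz.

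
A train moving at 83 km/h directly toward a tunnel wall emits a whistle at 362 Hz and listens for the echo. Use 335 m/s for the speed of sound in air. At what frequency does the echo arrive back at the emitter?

83 km/h = 23.06 m/s.
The tunnel wall receives the sound from a moving source: f₁ = f₀ · v/(v − v_e) = 362 × 335/311.94 ≈ 389 Hz.
On the return leg the train is a moving observer: f₂ = f₁ · (v + v_e)/v = 389 × 358.06/335 ≈ 416 Hz.
Equivalently f₂ = f₀ · (v + v_e)/(v − v_e).

416 Hz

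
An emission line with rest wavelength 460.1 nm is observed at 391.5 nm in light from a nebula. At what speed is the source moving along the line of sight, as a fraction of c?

0.160

λ'/λ₀ = 0.8509 < 1 (blueshift), so the source is approaching.
λ'/λ₀ = √((1 − β)/(1 + β)) for an approaching source ⇒ β = (1 − r²)/(1 + r²) with r = λ'/λ₀.
β = (1 − 0.7240)/(1 + 0.7240) ≈ 0.160.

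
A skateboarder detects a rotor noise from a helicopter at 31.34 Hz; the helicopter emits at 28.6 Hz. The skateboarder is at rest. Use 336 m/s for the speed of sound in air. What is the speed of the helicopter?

29 m/s

f' > f, so the helicopter is approaching.
f' = f · v/(v − v_s) ⇒ v_s = v · |1 − f/f'|.
v_s = 336 × |1 − 28.6/31.34| = 336 × 0.08743 ≈ 29 m/s.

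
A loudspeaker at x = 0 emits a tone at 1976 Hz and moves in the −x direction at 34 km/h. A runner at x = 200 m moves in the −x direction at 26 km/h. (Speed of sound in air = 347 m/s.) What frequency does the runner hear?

1964 Hz

34 km/h = 9.444 m/s; 26 km/h = 7.222 m/s.
The observer lies on the +x side, so the source is heading away from the observer and the observer is heading toward the source.
General Doppler shift: f' = f · (v + v_o)/(v + v_s).
f' = 1976 × (347 + 7.222)/(347 + 9.444) = 1976 × 354.22/356.44 ≈ 1964 Hz.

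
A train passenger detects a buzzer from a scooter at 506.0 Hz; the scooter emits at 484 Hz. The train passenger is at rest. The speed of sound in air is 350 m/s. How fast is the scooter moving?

15.2 m/s

f' > f, so the scooter is approaching.
f' = f · v/(v − v_s) ⇒ v_s = v · |1 − f/f'|.
v_s = 350 × |1 − 484/506.0| = 350 × 0.04348 ≈ 15.2 m/s.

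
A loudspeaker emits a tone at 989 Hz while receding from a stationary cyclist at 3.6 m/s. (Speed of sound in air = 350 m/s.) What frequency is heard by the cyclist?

Moving source, stationary observer: f' = f · v/(v + v_s) since the source is receding.
f' = 989 × 350/(350 + 3.6) = 989 × 350/353.6 ≈ 979 Hz.

979 Hz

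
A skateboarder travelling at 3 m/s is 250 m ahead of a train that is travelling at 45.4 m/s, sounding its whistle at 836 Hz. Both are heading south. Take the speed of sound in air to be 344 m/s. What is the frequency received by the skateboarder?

The skateboarder is ahead, so the train is moving toward it while the skateboarder is moving away from the train.
Both move, so f' = f · (v − v_o)/(v − v_s).
f' = 836 × (344 − 3)/(344 − 45.4) = 836 × 341/298.6 ≈ 955 Hz.

955 Hz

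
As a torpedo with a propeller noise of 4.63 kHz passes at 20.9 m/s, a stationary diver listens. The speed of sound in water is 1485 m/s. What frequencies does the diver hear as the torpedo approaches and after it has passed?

4.70 kHz approaching; 4.57 kHz receding

Approaching: f₁ = f · v/(v − v_s) = 4.63 × 1485/1464.1 ≈ 4.70 kHz.
Receding: f₂ = f · v/(v + v_s) = 4.63 × 1485/1505.9 ≈ 4.57 kHz.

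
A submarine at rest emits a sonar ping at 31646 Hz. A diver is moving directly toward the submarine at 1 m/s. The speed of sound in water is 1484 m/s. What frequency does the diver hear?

Moving observer, stationary source: f' = f · (v + v_o)/v.
f' = 31646 × (1484 + 1)/1484 = 31646 × 1485/1484 ≈ 31667 Hz.

31667 Hz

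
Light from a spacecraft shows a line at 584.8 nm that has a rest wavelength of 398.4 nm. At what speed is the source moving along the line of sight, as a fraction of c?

0.366

λ'/λ₀ = 1.4679 > 1 (redshift), so the source is receding.
λ'/λ₀ = √((1 + β)/(1 − β)) for a receding source ⇒ β = (r² − 1)/(r² + 1) with r = λ'/λ₀.
β = (2.1546 − 1)/(2.1546 + 1) ≈ 0.366.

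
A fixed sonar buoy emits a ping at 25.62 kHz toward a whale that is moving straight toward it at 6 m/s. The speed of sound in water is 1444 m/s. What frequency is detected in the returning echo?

25.8 kHz

At the whale (a moving observer), f₁ = f₀ · (v + u)/v = 25.62 × 1450/1444 ≈ 25.7 kHz.
The reflection then acts as a moving source: f₂ = f₁ · v/(v − u) ≈ 25.8 kHz.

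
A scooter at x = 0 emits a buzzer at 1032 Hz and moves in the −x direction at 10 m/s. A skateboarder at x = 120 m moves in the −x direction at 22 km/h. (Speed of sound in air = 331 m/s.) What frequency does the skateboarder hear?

22 km/h = 6.111 m/s.
The observer lies on the +x side, so the source is heading away from the observer and the observer is heading toward the source.
General Doppler shift: f' = f · (v + v_o)/(v + v_s).
f' = 1032 × (331 + 6.111)/(331 + 10) = 1032 × 337.11/341 ≈ 1020 Hz.

1020 Hz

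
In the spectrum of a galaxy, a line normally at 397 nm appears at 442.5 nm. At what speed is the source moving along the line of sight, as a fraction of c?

λ'/λ₀ = 1.1146 > 1 (redshift), so the source is receding.
λ'/λ₀ = √((1 + β)/(1 − β)) for a receding source ⇒ β = (r² − 1)/(r² + 1) with r = λ'/λ₀.
β = (1.2424 − 1)/(1.2424 + 1) ≈ 0.108.

0.108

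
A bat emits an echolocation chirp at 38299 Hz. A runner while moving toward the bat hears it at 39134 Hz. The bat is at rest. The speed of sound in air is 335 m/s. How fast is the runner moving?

7.3 m/s

f' = f · (v + v_o)/v ⇒ v_o = v · |f'/f − 1|.
v_o = 335 × |39134/38299 − 1| = 335 × 0.0218 ≈ 7.3 m/s.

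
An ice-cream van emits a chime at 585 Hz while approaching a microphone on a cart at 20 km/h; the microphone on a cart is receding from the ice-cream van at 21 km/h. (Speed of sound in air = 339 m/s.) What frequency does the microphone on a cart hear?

20 km/h = 5.556 m/s; 21 km/h = 5.833 m/s.
General Doppler shift: f' = f · (v − v_o)/(v − v_s).
f' = 585 × (339 − 5.833)/(339 − 5.556) = 585 × 333.17/333.44 ≈ 585 Hz.

585 Hz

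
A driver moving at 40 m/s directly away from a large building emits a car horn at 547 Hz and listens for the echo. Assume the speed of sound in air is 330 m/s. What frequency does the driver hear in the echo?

The large building receives the sound from a moving source: f₁ = f₀ · v/(v + v_e) = 547 × 330/370 ≈ 488 Hz.
On the return leg the driver is a moving observer: f₂ = f₁ · (v − v_e)/v = 488 × 290/330 ≈ 429 Hz.
Equivalently f₂ = f₀ · (v − v_e)/(v + v_e).

429 Hz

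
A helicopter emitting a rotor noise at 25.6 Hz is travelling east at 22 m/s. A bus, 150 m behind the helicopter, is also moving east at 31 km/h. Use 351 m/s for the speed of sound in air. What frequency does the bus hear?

24.7 Hz

31 km/h = 8.611 m/s.
The bus is behind, so the helicopter is moving away from it while the bus is moving toward the helicopter.
General Doppler shift: f' = f · (v + v_o)/(v + v_s).
f' = 25.6 × (351 + 8.611)/(351 + 22) = 25.6 × 359.61/373 ≈ 24.7 Hz.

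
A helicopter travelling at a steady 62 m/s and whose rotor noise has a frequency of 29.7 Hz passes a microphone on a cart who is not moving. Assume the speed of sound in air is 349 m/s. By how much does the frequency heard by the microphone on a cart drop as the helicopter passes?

Approaching: f₁ = f · v/(v − v_s) = 29.7 × 349/287 ≈ 36.1 Hz.
Receding: f₂ = f · v/(v + v_s) = 29.7 × 349/411 ≈ 25.2 Hz.
Drop: f₁ − f₂ = 2f·v·v_s/(v² − v_s²) = 2 × 29.7 × 349 × 62/(349² − 62²) ≈ 10.9 Hz.

10.9 Hz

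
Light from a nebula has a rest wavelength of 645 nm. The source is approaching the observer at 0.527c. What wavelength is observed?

Relativistic Doppler for wavelength: λ' = λ₀ · √((1 − β)/(1 + β)).
λ' = 645 × √(0.4730/1.5270) = 645 × 0.55656 ≈ 359.0 nm.

359.0 nm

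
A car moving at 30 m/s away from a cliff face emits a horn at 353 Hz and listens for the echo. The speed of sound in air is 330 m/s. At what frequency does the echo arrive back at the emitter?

The cliff face receives the sound from a moving source: f₁ = f₀ · v/(v + v_e) = 353 × 330/360 ≈ 324 Hz.
On the return leg the car is a moving observer: f₂ = f₁ · (v − v_e)/v = 324 × 300/330 ≈ 294 Hz.
Equivalently f₂ = f₀ · (v − v_e)/(v + v_e).

294 Hz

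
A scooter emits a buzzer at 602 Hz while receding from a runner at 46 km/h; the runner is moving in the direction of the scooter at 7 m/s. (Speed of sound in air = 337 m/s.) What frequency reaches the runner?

592 Hz

46 km/h = 12.78 m/s.
General Doppler shift: f' = f · (v + v_o)/(v + v_s).
f' = 602 × (337 + 7)/(337 + 12.78) = 602 × 344/349.78 ≈ 592 Hz.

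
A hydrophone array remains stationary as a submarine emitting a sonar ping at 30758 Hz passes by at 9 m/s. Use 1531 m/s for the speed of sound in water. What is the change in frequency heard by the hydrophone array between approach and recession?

Approaching: f₁ = f · v/(v − v_s) = 30758 × 1531/1522 ≈ 30940 Hz.
Receding: f₂ = f · v/(v + v_s) = 30758 × 1531/1540 ≈ 30578 Hz.
Drop: f₁ − f₂ = 2f·v·v_s/(v² − v_s²) = 2 × 30758 × 1531 × 9/(1531² − 9²) ≈ 362 Hz.

362 Hz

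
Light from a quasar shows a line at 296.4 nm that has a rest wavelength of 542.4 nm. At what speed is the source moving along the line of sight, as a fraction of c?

λ'/λ₀ = 0.5465 < 1 (blueshift), so the source is approaching.
λ'/λ₀ = √((1 − β)/(1 + β)) for an approaching source ⇒ β = (1 − r²)/(1 + r²) with r = λ'/λ₀.
β = (1 − 0.2986)/(1 + 0.2986) ≈ 0.540.

0.540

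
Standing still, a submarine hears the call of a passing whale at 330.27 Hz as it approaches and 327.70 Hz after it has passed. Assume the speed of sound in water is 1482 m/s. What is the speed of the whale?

f₁/f₂ = (v + v_s)/(v − v_s), so v_s = v · (f₁ − f₂)/(f₁ + f₂).
v_s = 1482 × (330.27 − 327.70)/(330.27 + 327.70) = 1482 × 2.57/657.97 ≈ 5.8 m/s.

5.8 m/s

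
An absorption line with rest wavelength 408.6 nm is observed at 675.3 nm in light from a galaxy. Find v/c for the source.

0.464c

λ'/λ₀ = 1.6527 > 1 (redshift), so the source is receding.
λ'/λ₀ = √((1 + β)/(1 − β)) for a receding source ⇒ β = (r² − 1)/(r² + 1) with r = λ'/λ₀.
β = (2.7315 − 1)/(2.7315 + 1) ≈ 0.464.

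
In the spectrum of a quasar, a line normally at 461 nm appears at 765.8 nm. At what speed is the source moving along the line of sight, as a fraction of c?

0.468

λ'/λ₀ = 1.6612 > 1 (redshift), so the source is receding.
λ'/λ₀ = √((1 + β)/(1 − β)) for a receding source ⇒ β = (r² − 1)/(r² + 1) with r = λ'/λ₀.
β = (2.7595 − 1)/(2.7595 + 1) ≈ 0.468.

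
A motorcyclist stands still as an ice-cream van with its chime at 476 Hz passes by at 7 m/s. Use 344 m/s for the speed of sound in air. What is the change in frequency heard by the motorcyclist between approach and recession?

Approaching: f₁ = f · v/(v − v_s) = 476 × 344/337 ≈ 485.9 Hz.
Receding: f₂ = f · v/(v + v_s) = 476 × 344/351 ≈ 466.5 Hz.
Drop: f₁ − f₂ = 2f·v·v_s/(v² − v_s²) = 2 × 476 × 344 × 7/(344² − 7²) ≈ 19.4 Hz.

19.4 Hz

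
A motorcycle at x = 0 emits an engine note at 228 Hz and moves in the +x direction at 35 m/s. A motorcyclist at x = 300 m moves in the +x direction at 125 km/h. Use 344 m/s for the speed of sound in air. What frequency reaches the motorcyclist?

228 Hz

125 km/h = 34.72 m/s.
The observer lies on the +x side, so the source is heading toward the observer and the observer is heading away from the source.
With source approaching and observer receding, f' = f · (v − v_o)/(v − v_s).
f' = 228 × (344 − 34.72)/(344 − 35) = 228 × 309.28/309 ≈ 228 Hz.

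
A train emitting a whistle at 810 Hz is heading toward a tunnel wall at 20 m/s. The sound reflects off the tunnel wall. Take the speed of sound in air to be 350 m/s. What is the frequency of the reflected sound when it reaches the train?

The tunnel wall receives the sound from a moving source: f₁ = f₀ · v/(v − v_e) = 810 × 350/330 ≈ 859 Hz.
On the return leg the train is a moving observer: f₂ = f₁ · (v + v_e)/v = 859 × 370/350 ≈ 908 Hz.
Equivalently f₂ = f₀ · (v + v_e)/(v − v_e).

908 Hz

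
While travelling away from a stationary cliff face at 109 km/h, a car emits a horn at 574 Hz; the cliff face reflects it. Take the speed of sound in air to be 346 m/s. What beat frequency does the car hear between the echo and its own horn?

109 km/h = 30.28 m/s.
The cliff face receives the sound from a moving source: f₁ = f₀ · v/(v + v_e) = 574 × 346/376.28 ≈ 527.8 Hz.
On the return leg the car is a moving observer: f₂ = f₁ · (v − v_e)/v = 527.8 × 315.72/346 ≈ 481.6 Hz.
Equivalently f₂ = f₀ · (v − v_e)/(v + v_e).
Beat against the emitted tone: |f₂ − f₀| = 2v_e·f₀/(v + v_e) = 2 × 30.28 × 574/376.28 ≈ 92 Hz.

92 Hz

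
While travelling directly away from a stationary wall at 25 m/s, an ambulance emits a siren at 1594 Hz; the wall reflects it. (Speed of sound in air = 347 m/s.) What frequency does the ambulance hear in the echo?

1380 Hz

The wall receives the sound from a moving source: f₁ = f₀ · v/(v + v_e) = 1594 × 347/372 ≈ 1487 Hz.
On the return leg the ambulance is a moving observer: f₂ = f₁ · (v − v_e)/v = 1487 × 322/347 ≈ 1380 Hz.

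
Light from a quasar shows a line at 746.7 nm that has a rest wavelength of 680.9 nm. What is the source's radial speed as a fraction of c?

λ'/λ₀ = 1.0966 > 1 (redshift), so the source is receding.
λ'/λ₀ = √((1 + β)/(1 − β)) for a receding source ⇒ β = (r² − 1)/(r² + 1) with r = λ'/λ₀.
β = (1.2026 − 1)/(1.2026 + 1) ≈ 0.092.

0.092c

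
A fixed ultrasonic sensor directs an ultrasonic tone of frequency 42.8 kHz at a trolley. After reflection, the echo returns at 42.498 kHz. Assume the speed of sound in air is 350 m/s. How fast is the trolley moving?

Double Doppler shift off a moving reflector: f₂ = f₀ · (v + u)/(v − u) (u > 0 toward emitter).
Rearranging, u = v · (f₂ − f₀)/(f₂ + f₀) = 350 × -0.302/85.298 ≈ -1.24 m/s.
So the trolley is moving at 1.24 m/s away from the emitter.

1.24 m/s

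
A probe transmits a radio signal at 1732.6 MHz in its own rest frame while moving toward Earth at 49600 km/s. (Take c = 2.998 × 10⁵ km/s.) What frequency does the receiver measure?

2047.5 MHz

β = v/c = 49600/299800 = 0.1654.
Relativistic Doppler for frequency: f' = f₀ · √((1 + β)/(1 − β)).
f' = 1732.6 × √(1.1654/0.8346) = 1732.6 × 1.18173 ≈ 2047.5 MHz.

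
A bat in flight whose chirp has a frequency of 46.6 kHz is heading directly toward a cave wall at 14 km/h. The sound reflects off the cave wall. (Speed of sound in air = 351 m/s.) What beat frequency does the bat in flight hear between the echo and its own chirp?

14 km/h = 3.889 m/s.
The cave wall receives the sound from a moving source: f₁ = f₀ · v/(v − v_e) = 46.6 × 351/347.11 ≈ 47.122 kHz.
On the return leg the bat in flight is a moving observer: f₂ = f₁ · (v + v_e)/v = 47.122 × 354.89/351 ≈ 47.644 kHz.
Beat against the emitted tone (with f₀ = 46600 Hz): |f₂ − f₀| = 2v_e·f₀/(v − v_e) = 2 × 3.889 × 46600/347.11 ≈ 1044 Hz.

1044 Hz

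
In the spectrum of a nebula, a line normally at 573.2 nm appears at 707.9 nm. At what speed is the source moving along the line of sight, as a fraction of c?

0.208

λ'/λ₀ = 1.2350 > 1 (redshift), so the source is receding.
λ'/λ₀ = √((1 + β)/(1 − β)) for a receding source ⇒ β = (r² − 1)/(r² + 1) with r = λ'/λ₀.
β = (1.5252 − 1)/(1.5252 + 1) ≈ 0.208.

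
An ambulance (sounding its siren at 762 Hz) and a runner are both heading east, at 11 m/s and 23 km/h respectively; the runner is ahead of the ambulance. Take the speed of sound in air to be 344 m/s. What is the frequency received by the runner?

773 Hz

23 km/h = 6.389 m/s.
The runner is ahead, so the ambulance is moving toward it while the runner is moving away from the ambulance.
Both move, so f' = f · (v − v_o)/(v − v_s).
f' = 762 × (344 − 6.389)/(344 − 11) = 762 × 337.61/333 ≈ 773 Hz.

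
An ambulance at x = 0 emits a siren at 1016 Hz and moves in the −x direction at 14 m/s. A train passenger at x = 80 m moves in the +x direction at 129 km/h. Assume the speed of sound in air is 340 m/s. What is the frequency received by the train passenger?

129 km/h = 35.83 m/s.
The observer lies on the +x side, so the source is heading away from the observer and the observer is heading away from the source.
Both move, so f' = f · (v − v_o)/(v + v_s).
f' = 1016 × (340 − 35.83)/(340 + 14) = 1016 × 304.17/354 ≈ 873 Hz.

873 Hz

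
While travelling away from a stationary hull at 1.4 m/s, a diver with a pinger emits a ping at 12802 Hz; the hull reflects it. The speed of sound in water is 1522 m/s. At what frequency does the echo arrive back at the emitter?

The hull receives the sound from a moving source: f₁ = f₀ · v/(v + v_e) = 12802 × 1522/1523.4 ≈ 12790 Hz.
On the return leg the diver with a pinger is a moving observer: f₂ = f₁ · (v − v_e)/v = 12790 × 1520.6/1522 ≈ 12778 Hz.

12778 Hz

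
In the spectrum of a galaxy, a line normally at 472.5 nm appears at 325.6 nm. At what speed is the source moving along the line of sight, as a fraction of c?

0.356c

λ'/λ₀ = 0.6891 < 1 (blueshift), so the source is approaching.
λ'/λ₀ = √((1 − β)/(1 + β)) for an approaching source ⇒ β = (1 − r²)/(1 + r²) with r = λ'/λ₀.
β = (1 − 0.4749)/(1 + 0.4749) ≈ 0.356.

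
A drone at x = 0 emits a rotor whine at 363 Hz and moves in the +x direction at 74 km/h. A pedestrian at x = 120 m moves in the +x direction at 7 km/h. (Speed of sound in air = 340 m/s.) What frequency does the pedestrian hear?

74 km/h = 20.56 m/s; 7 km/h = 1.944 m/s.
The observer lies on the +x side, so the source is heading toward the observer and the observer is heading away from the source.
General Doppler shift: f' = f · (v − v_o)/(v − v_s).
f' = 363 × (340 − 1.944)/(340 − 20.56) = 363 × 338.06/319.44 ≈ 384 Hz.

384 Hz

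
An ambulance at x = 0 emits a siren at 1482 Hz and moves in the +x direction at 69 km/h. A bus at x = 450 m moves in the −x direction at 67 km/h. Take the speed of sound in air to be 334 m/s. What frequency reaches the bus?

1660 Hz

69 km/h = 19.17 m/s; 67 km/h = 18.61 m/s.
The observer lies on the +x side, so the source is heading toward the observer and the observer is heading toward the source.
With source approaching and observer approaching, f' = f · (v + v_o)/(v − v_s).
f' = 1482 × (334 + 18.61)/(334 − 19.17) = 1482 × 352.61/314.83 ≈ 1660 Hz.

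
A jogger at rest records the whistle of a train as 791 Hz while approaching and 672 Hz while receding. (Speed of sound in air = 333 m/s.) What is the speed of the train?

f₁/f₂ = (v + v_s)/(v − v_s), so v_s = v · (f₁ − f₂)/(f₁ + f₂).
v_s = 333 × (791 − 672)/(791 + 672) = 333 × 119/1463 ≈ 27 m/s.

27 m/s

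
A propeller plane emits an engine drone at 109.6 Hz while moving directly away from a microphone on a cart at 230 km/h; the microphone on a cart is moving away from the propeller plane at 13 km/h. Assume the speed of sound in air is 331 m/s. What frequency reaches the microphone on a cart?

91 Hz

230 km/h = 63.89 m/s; 13 km/h = 3.611 m/s.
General Doppler shift: f' = f · (v − v_o)/(v + v_s).
f' = 109.6 × (331 − 3.611)/(331 + 63.89) = 109.6 × 327.39/394.89 ≈ 91 Hz.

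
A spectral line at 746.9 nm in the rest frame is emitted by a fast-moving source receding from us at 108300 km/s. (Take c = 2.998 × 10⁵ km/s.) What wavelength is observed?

β = v/c = 108300/299800 = 0.3612.
Relativistic Doppler for wavelength: λ' = λ₀ · √((1 + β)/(1 − β)).
λ' = 746.9 × √(1.3612/0.6388) = 746.9 × 1.45982 ≈ 1090.3 nm.

1090.3 nm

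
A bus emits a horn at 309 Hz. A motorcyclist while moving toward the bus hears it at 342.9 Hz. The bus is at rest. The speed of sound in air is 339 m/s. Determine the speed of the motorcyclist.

f' = f · (v + v_o)/v ⇒ v_o = v · |f'/f − 1|.
v_o = 339 × |342.9/309 − 1| = 339 × 0.1097 ≈ 37 m/s.

37 m/s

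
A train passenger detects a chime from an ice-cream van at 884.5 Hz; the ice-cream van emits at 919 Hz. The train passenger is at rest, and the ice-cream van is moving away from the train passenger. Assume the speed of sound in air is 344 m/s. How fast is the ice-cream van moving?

f' = f · v/(v + v_s) ⇒ v_s = v · |1 − f/f'|.
v_s = 344 × |1 − 919/884.5| = 344 × 0.03901 ≈ 13.4 m/s.

13.4 m/s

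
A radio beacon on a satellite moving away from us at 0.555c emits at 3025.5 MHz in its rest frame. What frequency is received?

1618.5 MHz

Relativistic Doppler for frequency: f' = f₀ · √((1 − β)/(1 + β)).
f' = 3025.5 × √(0.4450/1.5550) = 3025.5 × 0.53495 ≈ 1618.5 MHz.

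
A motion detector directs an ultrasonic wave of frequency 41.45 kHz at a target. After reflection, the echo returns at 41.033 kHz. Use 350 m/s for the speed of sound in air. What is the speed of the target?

Double Doppler shift off a moving reflector: f₂ = f₀ · (v + u)/(v − u) (u > 0 toward emitter).
Rearranging, u = v · (f₂ − f₀)/(f₂ + f₀) = 350 × -0.417/82.483 ≈ -1.77 m/s.
So the target is moving at 1.77 m/s away from the emitter.

1.77 m/s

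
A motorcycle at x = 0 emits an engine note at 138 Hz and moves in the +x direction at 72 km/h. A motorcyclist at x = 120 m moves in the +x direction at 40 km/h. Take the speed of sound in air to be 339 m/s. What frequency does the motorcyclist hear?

72 km/h = 20 m/s; 40 km/h = 11.11 m/s.
The observer lies on the +x side, so the source is heading toward the observer and the observer is heading away from the source.
General Doppler shift: f' = f · (v − v_o)/(v − v_s).
f' = 138 × (339 − 11.11)/(339 − 20) = 138 × 327.89/319 ≈ 142 Hz.

142 Hz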